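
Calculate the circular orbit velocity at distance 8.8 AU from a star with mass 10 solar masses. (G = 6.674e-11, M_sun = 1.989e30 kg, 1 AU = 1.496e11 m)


v = sqrt(GM/r) = sqrt(6.674e-11 * 1.989e+31 / 1.316e+12) = 31754.3597

31754.3597 m/s


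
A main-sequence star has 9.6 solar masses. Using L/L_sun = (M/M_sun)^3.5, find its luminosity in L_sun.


L/L_sun = (M/M_sun)^3.5 = 9.6^3.5 = 2741.2542

2741.2542 L_sun


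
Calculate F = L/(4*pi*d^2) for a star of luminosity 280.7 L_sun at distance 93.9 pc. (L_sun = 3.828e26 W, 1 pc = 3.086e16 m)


F = L / (4*pi*d^2) = 1.075e+29 / (4*pi*(2.898e+18)^2) = 1.018e-09

1.018e-09 W/m^2


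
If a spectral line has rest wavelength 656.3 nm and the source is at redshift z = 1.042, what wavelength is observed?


lam_obs = lam_emit * (1 + z) = 656.3 * (1 + 1.042) = 1340.1646

1340.1646 nm


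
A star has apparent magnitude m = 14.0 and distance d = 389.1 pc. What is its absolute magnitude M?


M = m - 5*log10(d) + 5 = 14.0 - 5*log10(389.1) + 5 = 6.0497

6.0497


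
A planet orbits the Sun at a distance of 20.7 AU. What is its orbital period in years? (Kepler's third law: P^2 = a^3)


P = a^(3/2) = 20.7^1.5 = 94.1793

94.1793 years


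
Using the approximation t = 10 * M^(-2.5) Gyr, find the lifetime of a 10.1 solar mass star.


t = 10 * M^(-2.5) = 10 * 10.1^(-2.5) = 0.0308

0.0308 Gyr


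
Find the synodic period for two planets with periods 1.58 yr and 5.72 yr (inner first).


1/P_syn = |1/P1 - 1/P2| = |1/1.58 - 1/5.72| => P_syn = 2.183

2.183 years


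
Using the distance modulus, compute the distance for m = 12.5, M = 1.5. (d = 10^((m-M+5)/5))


d = 10^((m - M + 5)/5) = 10^((12.5 - 1.5 + 5)/5) = 1584.8932

1584.8932 pc


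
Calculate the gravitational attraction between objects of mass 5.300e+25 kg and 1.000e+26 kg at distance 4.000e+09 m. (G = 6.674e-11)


F = G*m1*m2/r^2 = 6.674e-11 * 5.300e+25 * 1.000e+26 / (4.000e+09)^2 = 6.674e-11 * 5.300e+51 / 1.600e+19 = 2.211e+22

2.211e+22 N


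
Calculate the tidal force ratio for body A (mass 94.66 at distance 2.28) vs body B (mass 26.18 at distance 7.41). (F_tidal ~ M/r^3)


Ratio = (M1/r1^3) / (M2/r2^3) = (94.66/2.28^3) / (26.18/7.41^3) = 124.1215

124.1215


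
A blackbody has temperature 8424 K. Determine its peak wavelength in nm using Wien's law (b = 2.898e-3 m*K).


lam_max = b / T = 2.898e-3 / 8424 = 3.440e-07 m = 344.0171 nm

344.0171 nm


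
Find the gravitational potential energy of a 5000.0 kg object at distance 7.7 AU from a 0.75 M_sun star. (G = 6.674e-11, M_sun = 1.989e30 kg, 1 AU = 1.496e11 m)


M = 0.75 * 1.989e30 kg = 1.49175e+30 kg; r = 7.7 AU * 1.496e11 m/AU = 1.15192e+12 m. U = -GM*m/r = -(6.674e-11 * 1.49175e+30 * 5000.0) / 1.15192e+12 = -4.321e+11

-4.321e+11 J


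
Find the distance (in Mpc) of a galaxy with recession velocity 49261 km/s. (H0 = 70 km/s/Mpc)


d = v / H0 = 49261 / 70 = 703.7286

703.7286 Mpc


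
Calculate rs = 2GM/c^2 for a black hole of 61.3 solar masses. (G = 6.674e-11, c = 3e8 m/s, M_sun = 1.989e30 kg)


M = 61.3 * 1.989e30 kg = 1.219257e+32 kg. rs = 2GM/c^2 = 2 * 6.674e-11 * 1.219257e+32 / (3e8)^2 = 180829.3604

180829.3604 m


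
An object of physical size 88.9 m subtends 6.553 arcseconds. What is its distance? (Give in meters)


D = size / theta_rad, theta_rad = 6.553 * pi/(180*3600) = 3.177e-05, D = 2.798e+06

2.798e+06 m


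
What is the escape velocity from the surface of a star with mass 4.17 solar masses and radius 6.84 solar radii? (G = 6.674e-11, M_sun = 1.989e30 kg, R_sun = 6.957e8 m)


M = 4.17 * 1.989e30 kg = 8.29413e+30 kg; R = 6.84 * 6.957e8 m = 4.758588e+09 m. v_esc = sqrt(2GM/R) = sqrt(2 * 6.674e-11 * 8.29413e+30 / 4.758588e+09) = 482341.3177

482341.3177 m/s


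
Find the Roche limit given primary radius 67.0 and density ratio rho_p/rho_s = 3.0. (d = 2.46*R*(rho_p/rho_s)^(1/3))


d_Roche = 2.46 * 67.0 * 3.0^(1/3) = 237.7116

237.7116


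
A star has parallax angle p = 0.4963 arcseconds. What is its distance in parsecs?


d = 1/p = 1/0.4963 = 2.0149

2.0149 pc


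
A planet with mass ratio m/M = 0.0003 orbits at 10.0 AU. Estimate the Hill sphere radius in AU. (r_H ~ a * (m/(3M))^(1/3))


r_H = a * (m/3M)^(1/3) = 10.0 * (0.0003/3)^(1/3) = 0.4642

0.4642 AU


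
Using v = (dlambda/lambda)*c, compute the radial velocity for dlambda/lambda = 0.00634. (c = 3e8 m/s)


v = (dlambda/lambda) * c = 0.00634 * 3e8 = 1.902e+06

1.902e+06 m/s


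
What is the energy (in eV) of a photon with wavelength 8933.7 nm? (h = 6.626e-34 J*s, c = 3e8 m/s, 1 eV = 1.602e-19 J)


E = hc/lambda = 6.626e-34 * 3e8 / 8.934e-06 = 2.225e-20 J = 0.1389 eV

0.1389 eV


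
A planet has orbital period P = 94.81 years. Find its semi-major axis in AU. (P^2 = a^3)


a = P^(2/3) = 94.81^(2/3) = 20.7923

20.7923 AU


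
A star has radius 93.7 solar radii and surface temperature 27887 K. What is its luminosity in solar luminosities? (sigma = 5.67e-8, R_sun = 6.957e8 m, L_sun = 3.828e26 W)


R = 93.7 * 6.957e8 m = 6.518709e+10 m. L = 4*pi*R^2*sigma*T^4 = 4*pi*(6.518709e+10)^2 * 5.67e-8 * 27887^4 = 1.831147372e+33 W. L/L_sun = 1.831147372e+33 / 3.828e26 = 4.784e+06

4.784e+06 L_sun


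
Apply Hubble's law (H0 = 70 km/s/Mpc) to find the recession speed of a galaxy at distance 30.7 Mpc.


v = H0 * d = 70 * 30.7 = 2149.0

2149.0 km/s


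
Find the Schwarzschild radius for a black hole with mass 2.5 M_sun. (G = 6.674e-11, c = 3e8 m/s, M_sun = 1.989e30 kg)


M = 2.5 * 1.989e30 kg = 4.9725e+30 kg. rs = 2GM/c^2 = 2 * 6.674e-11 * 4.9725e+30 / (3e8)^2 = 7374.77

7374.77 m


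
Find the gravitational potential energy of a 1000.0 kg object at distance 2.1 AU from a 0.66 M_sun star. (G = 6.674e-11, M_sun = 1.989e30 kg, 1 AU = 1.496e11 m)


M = 0.66 * 1.989e30 kg = 1.31274e+30 kg; r = 2.1 AU * 1.496e11 m/AU = 3.1416e+11 m. U = -GM*m/r = -(6.674e-11 * 1.31274e+30 * 1000.0) / 3.1416e+11 = -2.789e+11

-2.789e+11 J


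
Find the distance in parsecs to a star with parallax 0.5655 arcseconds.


d = 1/p = 1/0.5655 = 1.7683

1.7683 pc


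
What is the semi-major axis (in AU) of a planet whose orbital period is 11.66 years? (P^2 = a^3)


a = P^(2/3) = 11.66^(2/3) = 5.142

5.142 AU


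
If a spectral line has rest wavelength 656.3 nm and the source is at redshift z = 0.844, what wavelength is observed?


lam_obs = lam_emit * (1 + z) = 656.3 * (1 + 0.844) = 1210.2172

1210.2172 nm


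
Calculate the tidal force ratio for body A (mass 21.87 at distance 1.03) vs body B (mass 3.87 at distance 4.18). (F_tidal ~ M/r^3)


Ratio = (M1/r1^3) / (M2/r2^3) = (21.87/1.03^3) / (3.87/4.18^3) = 377.707

377.707


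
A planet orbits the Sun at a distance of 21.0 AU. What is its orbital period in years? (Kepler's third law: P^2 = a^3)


P = a^(3/2) = 21.0^1.5 = 96.2341

96.2341 years


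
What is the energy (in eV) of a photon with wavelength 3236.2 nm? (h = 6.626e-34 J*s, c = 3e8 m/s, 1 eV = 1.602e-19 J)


E = hc/lambda = 6.626e-34 * 3e8 / 3.236e-06 = 6.142e-20 J = 0.3834 eV

0.3834 eV


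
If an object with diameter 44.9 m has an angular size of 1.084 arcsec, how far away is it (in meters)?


D = size / theta_rad, theta_rad = 1.084 * pi/(180*3600) = 5.255e-06, D = 8.544e+06

8.544e+06 m


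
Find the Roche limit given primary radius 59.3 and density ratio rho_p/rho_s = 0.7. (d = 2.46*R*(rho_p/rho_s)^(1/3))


d_Roche = 2.46 * 59.3 * 0.7^(1/3) = 129.5257

129.5257


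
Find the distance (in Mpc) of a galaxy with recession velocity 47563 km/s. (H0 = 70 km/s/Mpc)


d = v / H0 = 47563 / 70 = 679.4714

679.4714 Mpc


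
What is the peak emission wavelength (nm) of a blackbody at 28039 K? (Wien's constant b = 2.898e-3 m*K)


lam_max = b / T = 2.898e-3 / 28039 = 1.034e-07 m = 103.356 nm

103.356 nm


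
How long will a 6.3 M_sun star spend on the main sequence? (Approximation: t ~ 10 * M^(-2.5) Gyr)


t = 10 * M^(-2.5) = 10 * 6.3^(-2.5) = 0.1004

0.1004 Gyr


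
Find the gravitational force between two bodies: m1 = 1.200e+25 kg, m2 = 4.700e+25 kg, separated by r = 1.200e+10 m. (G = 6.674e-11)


F = G*m1*m2/r^2 = 6.674e-11 * 1.200e+25 * 4.700e+25 / (1.200e+10)^2 = 6.674e-11 * 5.640e+50 / 1.440e+20 = 2.614e+20

2.614e+20 N


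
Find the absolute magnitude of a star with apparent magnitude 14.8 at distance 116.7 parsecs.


M = m - 5*log10(d) + 5 = 14.8 - 5*log10(116.7) + 5 = 9.4646

9.4646


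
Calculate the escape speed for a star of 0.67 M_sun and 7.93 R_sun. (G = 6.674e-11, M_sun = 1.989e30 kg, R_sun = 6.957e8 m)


M = 0.67 * 1.989e30 kg = 1.33263e+30 kg; R = 7.93 * 6.957e8 m = 5.516901e+09 m. v_esc = sqrt(2GM/R) = sqrt(2 * 6.674e-11 * 1.33263e+30 / 5.516901e+09) = 179562.3566

179562.3566 m/s


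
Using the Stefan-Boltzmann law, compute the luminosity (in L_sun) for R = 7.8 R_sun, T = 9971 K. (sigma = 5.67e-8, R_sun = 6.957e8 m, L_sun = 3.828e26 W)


R = 7.8 * 6.957e8 m = 5.42646e+09 m. L = 4*pi*R^2*sigma*T^4 = 4*pi*(5.42646e+09)^2 * 5.67e-8 * 9971^4 = 2.073867473e+29 W. L/L_sun = 2.073867473e+29 / 3.828e26 = 541.7627

541.7627 L_sun


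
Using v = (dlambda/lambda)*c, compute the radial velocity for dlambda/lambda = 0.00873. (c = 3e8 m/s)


v = (dlambda/lambda) * c = 0.00873 * 3e8 = 2.619e+06

2.619e+06 m/s


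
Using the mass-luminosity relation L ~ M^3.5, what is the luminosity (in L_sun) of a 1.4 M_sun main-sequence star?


L/L_sun = (M/M_sun)^3.5 = 1.4^3.5 = 3.2467

3.2467 L_sun


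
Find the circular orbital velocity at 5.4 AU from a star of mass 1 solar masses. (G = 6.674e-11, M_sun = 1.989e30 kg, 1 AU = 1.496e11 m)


v = sqrt(GM/r) = sqrt(6.674e-11 * 1.989e+30 / 8.078e+11) = 12818.8131

12818.8131 m/s


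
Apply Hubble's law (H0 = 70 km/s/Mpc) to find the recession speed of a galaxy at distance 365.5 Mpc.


v = H0 * d = 70 * 365.5 = 25585.0

25585.0 km/s


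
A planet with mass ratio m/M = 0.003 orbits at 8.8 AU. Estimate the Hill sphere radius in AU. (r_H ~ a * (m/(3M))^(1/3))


r_H = a * (m/3M)^(1/3) = 8.8 * (0.003/3)^(1/3) = 0.88

0.88 AU


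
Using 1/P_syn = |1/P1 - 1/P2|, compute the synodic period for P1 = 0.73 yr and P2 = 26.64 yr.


1/P_syn = |1/P1 - 1/P2| = |1/0.73 - 1/26.64| => P_syn = 0.7506

0.7506 years


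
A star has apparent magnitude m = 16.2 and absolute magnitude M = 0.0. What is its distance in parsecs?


d = 10^((m - M + 5)/5) = 10^((16.2 - 0.0 + 5)/5) = 17378.0083

17378.0083 pc


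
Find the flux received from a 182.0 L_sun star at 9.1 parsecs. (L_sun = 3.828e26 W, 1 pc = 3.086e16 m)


F = L / (4*pi*d^2) = 6.967e+28 / (4*pi*(2.808e+17)^2) = 7.030e-08

7.030e-08 W/m^2


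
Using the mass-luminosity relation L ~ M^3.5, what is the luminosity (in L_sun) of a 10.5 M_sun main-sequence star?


L/L_sun = (M/M_sun)^3.5 = 10.5^3.5 = 3751.1337

3751.1337 L_sun


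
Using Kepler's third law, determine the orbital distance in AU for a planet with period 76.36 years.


a = P^(2/3) = 76.36^(2/3) = 17.9988

17.9988 AU


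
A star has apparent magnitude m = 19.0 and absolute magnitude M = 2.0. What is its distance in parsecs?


d = 10^((m - M + 5)/5) = 10^((19.0 - 2.0 + 5)/5) = 25118.8643

25118.8643 pc


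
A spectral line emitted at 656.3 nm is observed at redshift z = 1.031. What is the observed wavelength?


lam_obs = lam_emit * (1 + z) = 656.3 * (1 + 1.031) = 1332.9453

1332.9453 nm


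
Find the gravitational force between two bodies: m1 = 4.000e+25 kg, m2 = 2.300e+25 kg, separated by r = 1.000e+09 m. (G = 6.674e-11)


F = G*m1*m2/r^2 = 6.674e-11 * 4.000e+25 * 2.300e+25 / (1.000e+09)^2 = 6.674e-11 * 9.200e+50 / 1.000e+18 = 6.140e+22

6.140e+22 N


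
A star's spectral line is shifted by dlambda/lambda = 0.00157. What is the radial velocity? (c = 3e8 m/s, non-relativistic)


v = (dlambda/lambda) * c = 0.00157 * 3e8 = 471000.0

471000.0 m/s


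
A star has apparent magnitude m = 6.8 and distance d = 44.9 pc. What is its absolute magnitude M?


M = m - 5*log10(d) + 5 = 6.8 - 5*log10(44.9) + 5 = 3.5388

3.5388


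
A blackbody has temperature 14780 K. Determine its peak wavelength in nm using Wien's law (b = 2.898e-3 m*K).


lam_max = b / T = 2.898e-3 / 14780 = 1.961e-07 m = 196.0758 nm

196.0758 nm


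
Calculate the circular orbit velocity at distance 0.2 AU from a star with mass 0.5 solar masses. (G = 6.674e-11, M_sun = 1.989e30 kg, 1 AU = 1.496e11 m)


v = sqrt(GM/r) = sqrt(6.674e-11 * 9.945e+29 / 2.992e+10) = 47099.3269

47099.3269 m/s


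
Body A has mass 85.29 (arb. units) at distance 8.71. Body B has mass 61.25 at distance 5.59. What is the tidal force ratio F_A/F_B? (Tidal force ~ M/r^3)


Ratio = (M1/r1^3) / (M2/r2^3) = (85.29/8.71^3) / (61.25/5.59^3) = 0.3681

0.3681


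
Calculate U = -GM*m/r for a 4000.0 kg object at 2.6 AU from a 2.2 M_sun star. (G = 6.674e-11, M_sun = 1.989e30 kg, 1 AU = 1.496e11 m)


M = 2.2 * 1.989e30 kg = 4.3758e+30 kg; r = 2.6 AU * 1.496e11 m/AU = 3.8896e+11 m. U = -GM*m/r = -(6.674e-11 * 4.3758e+30 * 4000.0) / 3.8896e+11 = -3.003e+12

-3.003e+12 J


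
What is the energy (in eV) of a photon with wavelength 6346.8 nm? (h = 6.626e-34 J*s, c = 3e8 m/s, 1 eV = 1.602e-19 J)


E = hc/lambda = 6.626e-34 * 3e8 / 6.347e-06 = 3.132e-20 J = 0.1955 eV

0.1955 eV


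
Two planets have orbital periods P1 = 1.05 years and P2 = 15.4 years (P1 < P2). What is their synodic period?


1/P_syn = |1/P1 - 1/P2| = |1/1.05 - 1/15.4| => P_syn = 1.1268

1.1268 years


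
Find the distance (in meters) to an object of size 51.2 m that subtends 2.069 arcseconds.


D = size / theta_rad, theta_rad = 2.069 * pi/(180*3600) = 1.003e-05, D = 5.104e+06

5.104e+06 m


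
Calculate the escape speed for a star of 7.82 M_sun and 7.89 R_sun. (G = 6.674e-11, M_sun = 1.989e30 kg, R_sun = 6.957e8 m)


M = 7.82 * 1.989e30 kg = 1.555398e+31 kg; R = 7.89 * 6.957e8 m = 5.489073e+09 m. v_esc = sqrt(2GM/R) = sqrt(2 * 6.674e-11 * 1.555398e+31 / 5.489073e+09) = 615006.0156

615006.0156 m/s


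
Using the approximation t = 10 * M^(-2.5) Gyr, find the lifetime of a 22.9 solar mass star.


t = 10 * M^(-2.5) = 10 * 22.9^(-2.5) = 0.004

0.004 Gyr


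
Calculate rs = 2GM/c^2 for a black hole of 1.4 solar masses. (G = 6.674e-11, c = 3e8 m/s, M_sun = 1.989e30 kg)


M = 1.4 * 1.989e30 kg = 2.7846e+30 kg. rs = 2GM/c^2 = 2 * 6.674e-11 * 2.7846e+30 / (3e8)^2 = 4129.8712

4129.8712 m


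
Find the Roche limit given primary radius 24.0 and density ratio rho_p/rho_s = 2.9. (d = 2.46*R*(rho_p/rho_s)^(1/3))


d_Roche = 2.46 * 24.0 * 2.9^(1/3) = 84.1936

84.1936


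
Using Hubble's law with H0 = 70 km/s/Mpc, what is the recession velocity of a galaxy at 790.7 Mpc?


v = H0 * d = 70 * 790.7 = 55349.0

55349.0 km/s


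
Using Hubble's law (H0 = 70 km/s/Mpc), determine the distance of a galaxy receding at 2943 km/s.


d = v / H0 = 2943 / 70 = 42.0429

42.0429 Mpc


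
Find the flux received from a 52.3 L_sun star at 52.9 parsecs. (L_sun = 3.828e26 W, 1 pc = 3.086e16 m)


F = L / (4*pi*d^2) = 2.002e+28 / (4*pi*(1.632e+18)^2) = 5.978e-10

5.978e-10 W/m^2


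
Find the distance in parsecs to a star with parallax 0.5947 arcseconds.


d = 1/p = 1/0.5947 = 1.6815

1.6815 pc


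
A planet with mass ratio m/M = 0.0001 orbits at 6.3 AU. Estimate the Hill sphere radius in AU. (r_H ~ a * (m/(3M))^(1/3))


r_H = a * (m/3M)^(1/3) = 6.3 * (0.0001/3)^(1/3) = 0.2028

0.2028 AU


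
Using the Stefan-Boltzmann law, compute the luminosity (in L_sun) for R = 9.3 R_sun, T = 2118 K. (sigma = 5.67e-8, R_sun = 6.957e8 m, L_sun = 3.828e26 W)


R = 9.3 * 6.957e8 m = 6.47001e+09 m. L = 4*pi*R^2*sigma*T^4 = 4*pi*(6.47001e+09)^2 * 5.67e-8 * 2118^4 = 6.002147307e+26 W. L/L_sun = 6.002147307e+26 / 3.828e26 = 1.568

1.568 L_sun


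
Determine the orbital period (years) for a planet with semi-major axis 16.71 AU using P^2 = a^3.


P = a^(3/2) = 16.71^1.5 = 68.3069

68.3069 years


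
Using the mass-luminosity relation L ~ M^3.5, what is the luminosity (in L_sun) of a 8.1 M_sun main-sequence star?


L/L_sun = (M/M_sun)^3.5 = 8.1^3.5 = 1512.5076

1512.5076 L_sun


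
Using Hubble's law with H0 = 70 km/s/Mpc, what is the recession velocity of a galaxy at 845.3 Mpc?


v = H0 * d = 70 * 845.3 = 59171.0

59171.0 km/s


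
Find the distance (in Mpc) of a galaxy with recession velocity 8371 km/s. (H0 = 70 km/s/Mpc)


d = v / H0 = 8371 / 70 = 119.5857

119.5857 Mpc


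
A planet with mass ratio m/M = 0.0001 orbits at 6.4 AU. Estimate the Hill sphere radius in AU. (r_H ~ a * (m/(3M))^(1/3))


r_H = a * (m/3M)^(1/3) = 6.4 * (0.0001/3)^(1/3) = 0.206

0.206 AU


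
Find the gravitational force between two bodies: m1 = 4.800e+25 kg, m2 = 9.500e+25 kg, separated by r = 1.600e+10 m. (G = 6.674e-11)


F = G*m1*m2/r^2 = 6.674e-11 * 4.800e+25 * 9.500e+25 / (1.600e+10)^2 = 6.674e-11 * 4.560e+51 / 2.560e+20 = 1.189e+21

1.189e+21 N


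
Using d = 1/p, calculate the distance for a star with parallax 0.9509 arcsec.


d = 1/p = 1/0.9509 = 1.0516

1.0516 pc


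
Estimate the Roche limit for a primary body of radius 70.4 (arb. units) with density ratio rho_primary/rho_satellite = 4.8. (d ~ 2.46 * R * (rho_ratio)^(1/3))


d_Roche = 2.46 * 70.4 * 4.8^(1/3) = 292.1381

292.1381


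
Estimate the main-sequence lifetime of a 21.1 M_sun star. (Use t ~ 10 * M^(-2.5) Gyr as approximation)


t = 10 * M^(-2.5) = 10 * 21.1^(-2.5) = 0.0049

0.0049 Gyr


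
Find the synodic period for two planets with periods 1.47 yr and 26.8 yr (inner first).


1/P_syn = |1/P1 - 1/P2| = |1/1.47 - 1/26.8| => P_syn = 1.5553

1.5553 years


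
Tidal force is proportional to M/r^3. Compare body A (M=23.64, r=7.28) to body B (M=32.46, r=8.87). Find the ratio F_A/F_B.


Ratio = (M1/r1^3) / (M2/r2^3) = (23.64/7.28^3) / (32.46/8.87^3) = 1.3173

1.3173


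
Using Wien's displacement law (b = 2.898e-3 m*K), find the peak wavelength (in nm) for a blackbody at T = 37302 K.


lam_max = b / T = 2.898e-3 / 37302 = 7.769e-08 m = 77.6902 nm

77.6902 nm


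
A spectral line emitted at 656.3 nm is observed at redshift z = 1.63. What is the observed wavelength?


lam_obs = lam_emit * (1 + z) = 656.3 * (1 + 1.63) = 1726.069

1726.069 nm


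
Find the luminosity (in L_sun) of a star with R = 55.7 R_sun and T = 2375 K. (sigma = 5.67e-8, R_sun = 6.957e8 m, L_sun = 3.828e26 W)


R = 55.7 * 6.957e8 m = 3.875049e+10 m. L = 4*pi*R^2*sigma*T^4 = 4*pi*(3.875049e+10)^2 * 5.67e-8 * 2375^4 = 3.404095816e+28 W. L/L_sun = 3.404095816e+28 / 3.828e26 = 88.9262

88.9262 L_sun


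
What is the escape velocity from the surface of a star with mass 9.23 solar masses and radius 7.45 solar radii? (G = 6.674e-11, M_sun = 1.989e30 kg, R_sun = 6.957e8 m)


M = 9.23 * 1.989e30 kg = 1.835847e+31 kg; R = 7.45 * 6.957e8 m = 5.182965e+09 m. v_esc = sqrt(2GM/R) = sqrt(2 * 6.674e-11 * 1.835847e+31 / 5.182965e+09) = 687602.1136

687602.1136 m/s


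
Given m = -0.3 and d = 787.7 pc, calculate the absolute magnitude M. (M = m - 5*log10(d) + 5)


M = m - 5*log10(d) + 5 = -0.3 - 5*log10(787.7) + 5 = -9.7818

-9.7818


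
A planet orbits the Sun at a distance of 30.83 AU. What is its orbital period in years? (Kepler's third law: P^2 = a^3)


P = a^(3/2) = 30.83^1.5 = 171.1829

171.1829 years


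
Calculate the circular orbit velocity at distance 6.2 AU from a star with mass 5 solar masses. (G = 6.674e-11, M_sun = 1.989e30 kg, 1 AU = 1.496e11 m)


v = sqrt(GM/r) = sqrt(6.674e-11 * 9.945e+30 / 9.275e+11) = 26750.6201

26750.6201 m/s


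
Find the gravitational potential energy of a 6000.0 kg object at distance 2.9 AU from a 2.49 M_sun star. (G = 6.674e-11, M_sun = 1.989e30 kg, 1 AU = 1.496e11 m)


M = 2.49 * 1.989e30 kg = 4.95261e+30 kg; r = 2.9 AU * 1.496e11 m/AU = 4.3384e+11 m. U = -GM*m/r = -(6.674e-11 * 4.95261e+30 * 6000.0) / 4.3384e+11 = -4.571e+12

-4.571e+12 J


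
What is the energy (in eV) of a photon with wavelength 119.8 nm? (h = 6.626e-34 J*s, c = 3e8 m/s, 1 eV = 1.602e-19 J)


E = hc/lambda = 6.626e-34 * 3e8 / 1.198e-07 = 1.659e-18 J = 10.3575 eV

10.3575 eV


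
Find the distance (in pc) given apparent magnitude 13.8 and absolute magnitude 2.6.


d = 10^((m - M + 5)/5) = 10^((13.8 - 2.6 + 5)/5) = 1737.8008

1737.8008 pc


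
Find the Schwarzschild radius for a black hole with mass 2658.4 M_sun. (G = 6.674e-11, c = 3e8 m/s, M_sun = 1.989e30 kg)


M = 2658.4 * 1.989e30 kg = 5.2875576e+33 kg. rs = 2GM/c^2 = 2 * 6.674e-11 * 5.2875576e+33 / (3e8)^2 = 7.842e+06

7.842e+06 m


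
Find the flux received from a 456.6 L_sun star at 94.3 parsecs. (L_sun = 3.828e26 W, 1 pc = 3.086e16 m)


F = L / (4*pi*d^2) = 1.748e+29 / (4*pi*(2.910e+18)^2) = 1.642e-09

1.642e-09 W/m^2


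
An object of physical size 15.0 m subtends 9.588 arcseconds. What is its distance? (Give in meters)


D = size / theta_rad, theta_rad = 9.588 * pi/(180*3600) = 4.648e-05, D = 322692.1249

322692.1249 m


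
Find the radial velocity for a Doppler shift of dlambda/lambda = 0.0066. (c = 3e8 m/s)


v = (dlambda/lambda) * c = 0.0066 * 3e8 = 1.980e+06

1.980e+06 m/s


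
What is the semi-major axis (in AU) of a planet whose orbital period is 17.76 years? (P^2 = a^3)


a = P^(2/3) = 17.76^(2/3) = 6.8071

6.8071 AU


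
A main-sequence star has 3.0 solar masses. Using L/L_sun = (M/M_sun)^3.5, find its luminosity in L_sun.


L/L_sun = (M/M_sun)^3.5 = 3.0^3.5 = 46.7654

46.7654 L_sun


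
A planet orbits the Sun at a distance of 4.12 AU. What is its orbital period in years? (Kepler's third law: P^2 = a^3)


P = a^(3/2) = 4.12^1.5 = 8.3627

8.3627 years


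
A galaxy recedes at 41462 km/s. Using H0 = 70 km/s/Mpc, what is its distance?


d = v / H0 = 41462 / 70 = 592.3143

592.3143 Mpc


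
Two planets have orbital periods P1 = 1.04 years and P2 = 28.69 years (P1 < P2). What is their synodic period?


1/P_syn = |1/P1 - 1/P2| = |1/1.04 - 1/28.69| => P_syn = 1.0791

1.0791 years


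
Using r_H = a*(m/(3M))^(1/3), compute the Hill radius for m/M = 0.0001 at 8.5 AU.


r_H = a * (m/3M)^(1/3) = 8.5 * (0.0001/3)^(1/3) = 0.2736

0.2736 AU


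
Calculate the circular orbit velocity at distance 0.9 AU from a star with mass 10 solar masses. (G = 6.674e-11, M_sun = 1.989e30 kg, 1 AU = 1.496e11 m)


v = sqrt(GM/r) = sqrt(6.674e-11 * 1.989e+31 / 1.346e+11) = 99294.0994

99294.0994 m/s


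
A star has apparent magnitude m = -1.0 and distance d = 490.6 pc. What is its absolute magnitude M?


M = m - 5*log10(d) + 5 = -1.0 - 5*log10(490.6) + 5 = -9.4536

-9.4536


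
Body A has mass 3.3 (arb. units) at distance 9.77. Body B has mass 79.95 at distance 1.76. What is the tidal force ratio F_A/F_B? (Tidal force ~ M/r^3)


Ratio = (M1/r1^3) / (M2/r2^3) = (3.3/9.77^3) / (79.95/1.76^3) = 2.413e-04

2.413e-04


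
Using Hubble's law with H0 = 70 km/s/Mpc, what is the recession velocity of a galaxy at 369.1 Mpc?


v = H0 * d = 70 * 369.1 = 25837.0

25837.0 km/s


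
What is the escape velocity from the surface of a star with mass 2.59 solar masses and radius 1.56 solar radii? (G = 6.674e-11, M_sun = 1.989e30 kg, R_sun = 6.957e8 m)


M = 2.59 * 1.989e30 kg = 5.15151e+30 kg; R = 1.56 * 6.957e8 m = 1.085292e+09 m. v_esc = sqrt(2GM/R) = sqrt(2 * 6.674e-11 * 5.15151e+30 / 1.085292e+09) = 795979.8462

795979.8462 m/s


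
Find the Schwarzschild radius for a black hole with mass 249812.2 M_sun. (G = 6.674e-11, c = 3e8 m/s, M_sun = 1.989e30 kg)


M = 249812.2 * 1.989e30 kg = 4.968764658e+35 kg. rs = 2GM/c^2 = 2 * 6.674e-11 * 4.968764658e+35 / (3e8)^2 = 7.369e+08

7.369e+08 m


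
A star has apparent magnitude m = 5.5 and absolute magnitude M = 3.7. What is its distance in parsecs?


d = 10^((m - M + 5)/5) = 10^((5.5 - 3.7 + 5)/5) = 22.9087

22.9087 pc


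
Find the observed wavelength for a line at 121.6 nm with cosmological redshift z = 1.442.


lam_obs = lam_emit * (1 + z) = 121.6 * (1 + 1.442) = 296.9472

296.9472 nm


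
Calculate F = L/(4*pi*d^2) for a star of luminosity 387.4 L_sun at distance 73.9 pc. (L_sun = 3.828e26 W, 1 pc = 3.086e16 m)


F = L / (4*pi*d^2) = 1.483e+29 / (4*pi*(2.281e+18)^2) = 2.269e-09

2.269e-09 W/m^2


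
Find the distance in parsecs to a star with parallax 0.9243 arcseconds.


d = 1/p = 1/0.9243 = 1.0819

1.0819 pc


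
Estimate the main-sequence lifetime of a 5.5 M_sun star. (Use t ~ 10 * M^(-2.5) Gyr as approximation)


t = 10 * M^(-2.5) = 10 * 5.5^(-2.5) = 0.141

0.141 Gyr


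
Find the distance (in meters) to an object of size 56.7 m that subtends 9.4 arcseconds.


D = size / theta_rad, theta_rad = 9.4 * pi/(180*3600) = 4.557e-05, D = 1.244e+06

1.244e+06 m


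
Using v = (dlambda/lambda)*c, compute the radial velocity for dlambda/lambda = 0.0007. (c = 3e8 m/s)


v = (dlambda/lambda) * c = 0.0007 * 3e8 = 210000.0

210000.0 m/s


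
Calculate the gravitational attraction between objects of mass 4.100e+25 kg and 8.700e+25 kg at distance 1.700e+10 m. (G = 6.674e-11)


F = G*m1*m2/r^2 = 6.674e-11 * 4.100e+25 * 8.700e+25 / (1.700e+10)^2 = 6.674e-11 * 3.567e+51 / 2.890e+20 = 8.237e+20

8.237e+20 N


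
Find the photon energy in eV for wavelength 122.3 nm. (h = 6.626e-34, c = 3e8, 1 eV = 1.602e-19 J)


E = hc/lambda = 6.626e-34 * 3e8 / 1.223e-07 = 1.625e-18 J = 10.1457 eV

10.1457 eV


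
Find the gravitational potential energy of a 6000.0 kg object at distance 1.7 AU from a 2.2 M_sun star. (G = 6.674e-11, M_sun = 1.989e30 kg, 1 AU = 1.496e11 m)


M = 2.2 * 1.989e30 kg = 4.3758e+30 kg; r = 1.7 AU * 1.496e11 m/AU = 2.5432e+11 m. U = -GM*m/r = -(6.674e-11 * 4.3758e+30 * 6000.0) / 2.5432e+11 = -6.890e+12

-6.890e+12 J


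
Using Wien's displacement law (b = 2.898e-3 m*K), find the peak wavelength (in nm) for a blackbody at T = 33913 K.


lam_max = b / T = 2.898e-3 / 33913 = 8.545e-08 m = 85.454 nm

85.454 nm


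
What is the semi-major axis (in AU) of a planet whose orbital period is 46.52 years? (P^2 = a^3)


a = P^(2/3) = 46.52^(2/3) = 12.9348

12.9348 AU


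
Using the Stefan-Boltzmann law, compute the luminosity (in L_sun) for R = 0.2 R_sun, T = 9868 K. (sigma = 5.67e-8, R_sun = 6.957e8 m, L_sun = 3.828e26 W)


R = 0.2 * 6.957e8 m = 1.3914e+08 m. L = 4*pi*R^2*sigma*T^4 = 4*pi*(1.3914e+08)^2 * 5.67e-8 * 9868^4 = 1.308017288e+26 W. L/L_sun = 1.308017288e+26 / 3.828e26 = 0.3417

0.3417 L_sun


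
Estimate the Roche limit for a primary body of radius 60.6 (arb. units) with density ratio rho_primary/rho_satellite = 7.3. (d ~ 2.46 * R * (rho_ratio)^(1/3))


d_Roche = 2.46 * 60.6 * 7.3^(1/3) = 289.1892

289.1892


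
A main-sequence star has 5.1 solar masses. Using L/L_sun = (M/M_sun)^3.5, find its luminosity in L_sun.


L/L_sun = (M/M_sun)^3.5 = 5.1^3.5 = 299.5681

299.5681 L_sun


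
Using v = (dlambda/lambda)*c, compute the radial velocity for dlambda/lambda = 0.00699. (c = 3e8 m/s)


v = (dlambda/lambda) * c = 0.00699 * 3e8 = 2.097e+06

2.097e+06 m/s


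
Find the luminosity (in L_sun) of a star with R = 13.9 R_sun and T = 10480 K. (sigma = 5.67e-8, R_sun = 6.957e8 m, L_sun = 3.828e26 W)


R = 13.9 * 6.957e8 m = 9.67023e+09 m. L = 4*pi*R^2*sigma*T^4 = 4*pi*(9.67023e+09)^2 * 5.67e-8 * 10480^4 = 8.03732742e+29 W. L/L_sun = 8.03732742e+29 / 3.828e26 = 2099.6153

2099.6153 L_sun


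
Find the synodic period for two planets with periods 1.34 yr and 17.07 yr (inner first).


1/P_syn = |1/P1 - 1/P2| = |1/1.34 - 1/17.07| => P_syn = 1.4542

1.4542 years


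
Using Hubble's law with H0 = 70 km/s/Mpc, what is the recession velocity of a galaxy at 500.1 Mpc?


v = H0 * d = 70 * 500.1 = 35007.0

35007.0 km/s


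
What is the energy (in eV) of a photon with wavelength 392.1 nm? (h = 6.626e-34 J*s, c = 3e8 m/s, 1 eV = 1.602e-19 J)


E = hc/lambda = 6.626e-34 * 3e8 / 3.921e-07 = 5.070e-19 J = 3.1646 eV

3.1646 eV


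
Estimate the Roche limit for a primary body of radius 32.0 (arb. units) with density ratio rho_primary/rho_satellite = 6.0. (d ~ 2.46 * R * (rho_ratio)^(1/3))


d_Roche = 2.46 * 32.0 * 6.0^(1/3) = 143.0437

143.0437


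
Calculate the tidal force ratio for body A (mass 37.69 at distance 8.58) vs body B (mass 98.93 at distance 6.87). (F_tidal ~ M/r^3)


Ratio = (M1/r1^3) / (M2/r2^3) = (37.69/8.58^3) / (98.93/6.87^3) = 0.1956

0.1956


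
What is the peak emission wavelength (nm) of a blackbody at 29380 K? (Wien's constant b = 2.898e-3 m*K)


lam_max = b / T = 2.898e-3 / 29380 = 9.864e-08 m = 98.6385 nm

98.6385 nm


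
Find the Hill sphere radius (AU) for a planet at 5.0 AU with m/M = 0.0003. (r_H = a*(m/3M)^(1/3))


r_H = a * (m/3M)^(1/3) = 5.0 * (0.0003/3)^(1/3) = 0.2321

0.2321 AU


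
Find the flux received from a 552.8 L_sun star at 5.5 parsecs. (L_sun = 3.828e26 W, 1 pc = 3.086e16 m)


F = L / (4*pi*d^2) = 2.116e+29 / (4*pi*(1.697e+17)^2) = 5.845e-07

5.845e-07 W/m^2


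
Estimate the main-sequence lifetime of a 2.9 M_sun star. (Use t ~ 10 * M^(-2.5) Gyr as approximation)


t = 10 * M^(-2.5) = 10 * 2.9^(-2.5) = 0.6982

0.6982 Gyr


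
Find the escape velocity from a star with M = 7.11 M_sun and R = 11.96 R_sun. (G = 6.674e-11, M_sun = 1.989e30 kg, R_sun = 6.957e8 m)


M = 7.11 * 1.989e30 kg = 1.414179e+31 kg; R = 11.96 * 6.957e8 m = 8.320572e+09 m. v_esc = sqrt(2GM/R) = sqrt(2 * 6.674e-11 * 1.414179e+31 / 8.320572e+09) = 476303.4195

476303.4195 m/s


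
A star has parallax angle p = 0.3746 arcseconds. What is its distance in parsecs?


d = 1/p = 1/0.3746 = 2.6695

2.6695 pc


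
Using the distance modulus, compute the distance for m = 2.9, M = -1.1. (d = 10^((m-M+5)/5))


d = 10^((m - M + 5)/5) = 10^((2.9 - -1.1 + 5)/5) = 63.0957

63.0957 pc


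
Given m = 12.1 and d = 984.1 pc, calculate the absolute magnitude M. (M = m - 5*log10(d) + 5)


M = m - 5*log10(d) + 5 = 12.1 - 5*log10(984.1) + 5 = 2.1348

2.1348


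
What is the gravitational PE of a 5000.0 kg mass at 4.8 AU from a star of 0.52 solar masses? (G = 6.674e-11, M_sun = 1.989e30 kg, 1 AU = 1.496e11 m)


M = 0.52 * 1.989e30 kg = 1.03428e+30 kg; r = 4.8 AU * 1.496e11 m/AU = 7.1808e+11 m. U = -GM*m/r = -(6.674e-11 * 1.03428e+30 * 5000.0) / 7.1808e+11 = -4.806e+11

-4.806e+11 J


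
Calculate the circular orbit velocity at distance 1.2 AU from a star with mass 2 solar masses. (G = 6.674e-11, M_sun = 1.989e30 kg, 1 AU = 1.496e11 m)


v = sqrt(GM/r) = sqrt(6.674e-11 * 3.978e+30 / 1.795e+11) = 38456.4393

38456.4393 m/s


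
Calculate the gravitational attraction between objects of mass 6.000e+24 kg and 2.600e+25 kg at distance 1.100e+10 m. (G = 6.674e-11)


F = G*m1*m2/r^2 = 6.674e-11 * 6.000e+24 * 2.600e+25 / (1.100e+10)^2 = 6.674e-11 * 1.560e+50 / 1.210e+20 = 8.604e+19

8.604e+19 N


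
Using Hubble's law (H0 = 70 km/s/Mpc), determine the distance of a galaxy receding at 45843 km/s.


d = v / H0 = 45843 / 70 = 654.9

654.9 Mpc


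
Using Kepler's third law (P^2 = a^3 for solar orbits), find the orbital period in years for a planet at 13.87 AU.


P = a^(3/2) = 13.87^1.5 = 51.6553

51.6553 years


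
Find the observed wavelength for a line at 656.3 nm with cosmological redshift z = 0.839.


lam_obs = lam_emit * (1 + z) = 656.3 * (1 + 0.839) = 1206.9357

1206.9357 nm


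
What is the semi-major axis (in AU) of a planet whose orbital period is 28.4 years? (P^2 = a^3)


a = P^(2/3) = 28.4^(2/3) = 9.3085

9.3085 AU


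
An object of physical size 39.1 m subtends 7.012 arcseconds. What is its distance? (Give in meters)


D = size / theta_rad, theta_rad = 7.012 * pi/(180*3600) = 3.400e-05, D = 1.150e+06

1.150e+06 m


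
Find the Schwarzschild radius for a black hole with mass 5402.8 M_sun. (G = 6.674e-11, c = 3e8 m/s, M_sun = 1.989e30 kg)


M = 5402.8 * 1.989e30 kg = 1.07461692e+34 kg. rs = 2GM/c^2 = 2 * 6.674e-11 * 1.07461692e+34 / (3e8)^2 = 1.594e+07

1.594e+07 m


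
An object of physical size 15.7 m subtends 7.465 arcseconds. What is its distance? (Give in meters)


D = size / theta_rad, theta_rad = 7.465 * pi/(180*3600) = 3.619e-05, D = 433805.4197

433805.4197 m


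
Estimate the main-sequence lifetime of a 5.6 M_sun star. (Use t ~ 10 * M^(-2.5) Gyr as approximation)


t = 10 * M^(-2.5) = 10 * 5.6^(-2.5) = 0.1348

0.1348 Gyr


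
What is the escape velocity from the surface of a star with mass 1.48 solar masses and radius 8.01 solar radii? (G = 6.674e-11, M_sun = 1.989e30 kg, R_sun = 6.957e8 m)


M = 1.48 * 1.989e30 kg = 2.94372e+30 kg; R = 8.01 * 6.957e8 m = 5.572557e+09 m. v_esc = sqrt(2GM/R) = sqrt(2 * 6.674e-11 * 2.94372e+30 / 5.572557e+09) = 265539.4727

265539.4727 m/s


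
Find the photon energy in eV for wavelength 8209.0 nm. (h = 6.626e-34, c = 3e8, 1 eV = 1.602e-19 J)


E = hc/lambda = 6.626e-34 * 3e8 / 8.209e-06 = 2.421e-20 J = 0.1512 eV

0.1512 eV


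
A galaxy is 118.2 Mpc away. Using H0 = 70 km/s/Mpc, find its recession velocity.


v = H0 * d = 70 * 118.2 = 8274.0

8274.0 km/s


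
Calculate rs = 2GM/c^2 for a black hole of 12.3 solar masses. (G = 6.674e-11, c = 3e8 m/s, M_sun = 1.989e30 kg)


M = 12.3 * 1.989e30 kg = 2.44647e+31 kg. rs = 2GM/c^2 = 2 * 6.674e-11 * 2.44647e+31 / (3e8)^2 = 36283.8684

36283.8684 m


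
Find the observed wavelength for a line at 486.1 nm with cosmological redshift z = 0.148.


lam_obs = lam_emit * (1 + z) = 486.1 * (1 + 0.148) = 558.0428

558.0428 nm


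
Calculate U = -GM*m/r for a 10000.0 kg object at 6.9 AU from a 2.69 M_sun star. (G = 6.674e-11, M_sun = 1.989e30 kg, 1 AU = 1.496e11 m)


M = 2.69 * 1.989e30 kg = 5.35041e+30 kg; r = 6.9 AU * 1.496e11 m/AU = 1.03224e+12 m. U = -GM*m/r = -(6.674e-11 * 5.35041e+30 * 10000.0) / 1.03224e+12 = -3.459e+12

-3.459e+12 J


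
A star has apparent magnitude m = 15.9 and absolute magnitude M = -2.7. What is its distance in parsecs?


d = 10^((m - M + 5)/5) = 10^((15.9 - -2.7 + 5)/5) = 52480.746

52480.746 pc


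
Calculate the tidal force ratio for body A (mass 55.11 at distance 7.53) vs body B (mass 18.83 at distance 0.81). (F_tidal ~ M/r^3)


Ratio = (M1/r1^3) / (M2/r2^3) = (55.11/7.53^3) / (18.83/0.81^3) = 0.0036

0.0036


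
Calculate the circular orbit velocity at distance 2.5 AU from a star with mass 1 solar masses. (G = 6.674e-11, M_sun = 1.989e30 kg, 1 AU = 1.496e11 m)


v = sqrt(GM/r) = sqrt(6.674e-11 * 1.989e+30 / 3.740e+11) = 18839.7307

18839.7307 m/s


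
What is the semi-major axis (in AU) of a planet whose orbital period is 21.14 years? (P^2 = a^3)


a = P^(2/3) = 21.14^(2/3) = 7.6455

7.6455 AU


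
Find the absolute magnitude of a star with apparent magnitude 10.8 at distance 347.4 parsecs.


M = m - 5*log10(d) + 5 = 10.8 - 5*log10(347.4) + 5 = 3.0959

3.0959


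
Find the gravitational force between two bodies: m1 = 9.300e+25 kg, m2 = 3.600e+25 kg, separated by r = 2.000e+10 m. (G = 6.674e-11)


F = G*m1*m2/r^2 = 6.674e-11 * 9.300e+25 * 3.600e+25 / (2.000e+10)^2 = 6.674e-11 * 3.348e+51 / 4.000e+20 = 5.586e+20

5.586e+20 N


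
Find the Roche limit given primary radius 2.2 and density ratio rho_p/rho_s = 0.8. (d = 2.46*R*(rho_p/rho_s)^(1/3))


d_Roche = 2.46 * 2.2 * 0.8^(1/3) = 5.0241

5.0241


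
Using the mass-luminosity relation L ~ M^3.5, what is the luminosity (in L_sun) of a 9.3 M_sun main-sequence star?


L/L_sun = (M/M_sun)^3.5 = 9.3^3.5 = 2452.9592

2452.9592 L_sun


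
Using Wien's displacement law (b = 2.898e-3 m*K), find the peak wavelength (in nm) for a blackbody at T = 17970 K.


lam_max = b / T = 2.898e-3 / 17970 = 1.613e-07 m = 161.2688 nm

161.2688 nm


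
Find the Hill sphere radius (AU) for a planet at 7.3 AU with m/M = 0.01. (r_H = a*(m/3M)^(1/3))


r_H = a * (m/3M)^(1/3) = 7.3 * (0.01/3)^(1/3) = 1.0905

1.0905 AU


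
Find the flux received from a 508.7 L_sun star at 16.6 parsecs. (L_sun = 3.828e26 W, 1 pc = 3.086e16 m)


F = L / (4*pi*d^2) = 1.947e+29 / (4*pi*(5.123e+17)^2) = 5.905e-08

5.905e-08 W/m^2


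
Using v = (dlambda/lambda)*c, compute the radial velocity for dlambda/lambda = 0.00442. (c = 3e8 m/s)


v = (dlambda/lambda) * c = 0.00442 * 3e8 = 1.326e+06

1.326e+06 m/s


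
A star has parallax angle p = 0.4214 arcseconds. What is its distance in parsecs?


d = 1/p = 1/0.4214 = 2.373

2.373 pc


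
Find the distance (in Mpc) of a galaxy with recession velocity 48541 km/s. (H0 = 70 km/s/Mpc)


d = v / H0 = 48541 / 70 = 693.4429

693.4429 Mpc


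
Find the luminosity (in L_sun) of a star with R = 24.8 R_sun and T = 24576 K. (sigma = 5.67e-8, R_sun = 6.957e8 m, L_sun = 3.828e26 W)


R = 24.8 * 6.957e8 m = 1.725336e+10 m. L = 4*pi*R^2*sigma*T^4 = 4*pi*(1.725336e+10)^2 * 5.67e-8 * 24576^4 = 7.737222475e+31 W. L/L_sun = 7.737222475e+31 / 3.828e26 = 202121.7992

202121.7992 L_sun


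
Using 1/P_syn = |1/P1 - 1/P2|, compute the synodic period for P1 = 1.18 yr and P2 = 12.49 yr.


1/P_syn = |1/P1 - 1/P2| = |1/1.18 - 1/12.49| => P_syn = 1.3031

1.3031 years


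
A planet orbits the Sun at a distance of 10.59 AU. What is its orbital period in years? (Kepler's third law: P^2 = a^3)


P = a^(3/2) = 10.59^1.5 = 34.4623

34.4623 years


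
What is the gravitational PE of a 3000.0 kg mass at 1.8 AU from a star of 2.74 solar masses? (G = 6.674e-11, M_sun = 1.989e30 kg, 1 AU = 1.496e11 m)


M = 2.74 * 1.989e30 kg = 5.44986e+30 kg; r = 1.8 AU * 1.496e11 m/AU = 2.6928e+11 m. U = -GM*m/r = -(6.674e-11 * 5.44986e+30 * 3000.0) / 2.6928e+11 = -4.052e+12

-4.052e+12 J


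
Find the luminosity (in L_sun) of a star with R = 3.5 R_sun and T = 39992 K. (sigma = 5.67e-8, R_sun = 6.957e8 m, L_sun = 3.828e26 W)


R = 3.5 * 6.957e8 m = 2.43495e+09 m. L = 4*pi*R^2*sigma*T^4 = 4*pi*(2.43495e+09)^2 * 5.67e-8 * 39992^4 = 1.080601369e+31 W. L/L_sun = 1.080601369e+31 / 3.828e26 = 28228.8759

28228.8759 L_sun


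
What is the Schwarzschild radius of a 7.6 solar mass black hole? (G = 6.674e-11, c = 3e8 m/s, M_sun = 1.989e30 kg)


M = 7.6 * 1.989e30 kg = 1.51164e+31 kg. rs = 2GM/c^2 = 2 * 6.674e-11 * 1.51164e+31 / (3e8)^2 = 22419.3008

22419.3008 m


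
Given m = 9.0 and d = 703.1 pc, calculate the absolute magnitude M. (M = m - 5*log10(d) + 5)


M = m - 5*log10(d) + 5 = 9.0 - 5*log10(703.1) + 5 = -0.2351

-0.2351


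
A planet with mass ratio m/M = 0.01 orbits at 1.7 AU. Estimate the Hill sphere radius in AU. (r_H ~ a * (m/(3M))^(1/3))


r_H = a * (m/3M)^(1/3) = 1.7 * (0.01/3)^(1/3) = 0.2539

0.2539 AU


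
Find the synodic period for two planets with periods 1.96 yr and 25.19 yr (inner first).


1/P_syn = |1/P1 - 1/P2| = |1/1.96 - 1/25.19| => P_syn = 2.1254

2.1254 years


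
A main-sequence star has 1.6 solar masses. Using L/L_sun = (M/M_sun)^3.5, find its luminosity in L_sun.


L/L_sun = (M/M_sun)^3.5 = 1.6^3.5 = 5.1811

5.1811 L_sun


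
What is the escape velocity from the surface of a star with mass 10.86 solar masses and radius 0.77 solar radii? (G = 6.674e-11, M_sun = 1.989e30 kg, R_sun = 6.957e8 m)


M = 10.86 * 1.989e30 kg = 2.160054e+31 kg; R = 0.77 * 6.957e8 m = 5.35689e+08 m. v_esc = sqrt(2GM/R) = sqrt(2 * 6.674e-11 * 2.160054e+31 / 5.35689e+08) = 2.320e+06

2.320e+06 m/s


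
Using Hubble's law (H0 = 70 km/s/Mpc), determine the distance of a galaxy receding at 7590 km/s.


d = v / H0 = 7590 / 70 = 108.4286

108.4286 Mpc


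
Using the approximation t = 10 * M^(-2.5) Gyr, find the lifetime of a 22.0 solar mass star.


t = 10 * M^(-2.5) = 10 * 22.0^(-2.5) = 0.0044

0.0044 Gyr


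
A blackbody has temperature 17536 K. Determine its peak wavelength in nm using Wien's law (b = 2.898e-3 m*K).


lam_max = b / T = 2.898e-3 / 17536 = 1.653e-07 m = 165.26 nm

165.26 nm


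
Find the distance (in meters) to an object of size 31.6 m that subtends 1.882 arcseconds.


D = size / theta_rad, theta_rad = 1.882 * pi/(180*3600) = 9.124e-06, D = 3.463e+06

3.463e+06 m
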